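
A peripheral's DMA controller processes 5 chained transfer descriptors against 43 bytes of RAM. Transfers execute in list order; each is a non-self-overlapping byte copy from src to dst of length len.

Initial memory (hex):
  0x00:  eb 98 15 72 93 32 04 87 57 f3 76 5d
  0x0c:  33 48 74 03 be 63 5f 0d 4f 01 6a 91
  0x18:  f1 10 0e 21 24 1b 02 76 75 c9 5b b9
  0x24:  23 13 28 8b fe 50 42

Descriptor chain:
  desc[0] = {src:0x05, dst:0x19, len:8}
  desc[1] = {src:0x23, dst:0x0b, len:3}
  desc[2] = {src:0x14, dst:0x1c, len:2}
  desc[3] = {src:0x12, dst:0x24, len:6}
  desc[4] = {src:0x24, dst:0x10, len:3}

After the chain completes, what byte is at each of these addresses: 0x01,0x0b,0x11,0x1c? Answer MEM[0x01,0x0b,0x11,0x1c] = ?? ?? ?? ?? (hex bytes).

D0: mem[0x19..0x20] <- [32 04 87 57 f3 76 5d 33]
D1: mem[0x0b..0x0d] <- [b9 23 13]
D2: mem[0x1c..0x1d] <- [4f 01]
D3: mem[0x24..0x29] <- [5f 0d 4f 01 6a 91]
D4: mem[0x10..0x12] <- [5f 0d 4f]
query mem[0x01]=0x98, mem[0x0b]=0xb9, mem[0x11]=0x0d, mem[0x1c]=0x4f

MEM[0x01,0x0b,0x11,0x1c] = 98 b9 0d 4f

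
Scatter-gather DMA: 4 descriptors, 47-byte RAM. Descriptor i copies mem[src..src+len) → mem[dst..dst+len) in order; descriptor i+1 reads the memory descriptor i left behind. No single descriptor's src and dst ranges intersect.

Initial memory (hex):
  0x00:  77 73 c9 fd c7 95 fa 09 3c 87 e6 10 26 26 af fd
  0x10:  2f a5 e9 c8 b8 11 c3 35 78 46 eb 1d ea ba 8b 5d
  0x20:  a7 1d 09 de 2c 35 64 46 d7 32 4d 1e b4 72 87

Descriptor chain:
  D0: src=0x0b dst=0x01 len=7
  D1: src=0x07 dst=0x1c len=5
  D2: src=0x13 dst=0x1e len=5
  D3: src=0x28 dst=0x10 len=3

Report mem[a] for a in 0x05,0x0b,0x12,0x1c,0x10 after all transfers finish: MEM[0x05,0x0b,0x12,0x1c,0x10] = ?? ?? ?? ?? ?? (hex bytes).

MEM[0x05,0x0b,0x12,0x1c,0x10] = fd 10 4d a5 d7

D0: mem[0x01..0x07] <- [10 26 26 af fd 2f a5]
D1: mem[0x1c..0x20] <- [a5 3c 87 e6 10]
D2: mem[0x1e..0x22] <- [c8 b8 11 c3 35]
D3: mem[0x10..0x12] <- [d7 32 4d]
query mem[0x05]=0xfd, mem[0x0b]=0x10, mem[0x12]=0x4d, mem[0x1c]=0xa5, mem[0x10]=0xd7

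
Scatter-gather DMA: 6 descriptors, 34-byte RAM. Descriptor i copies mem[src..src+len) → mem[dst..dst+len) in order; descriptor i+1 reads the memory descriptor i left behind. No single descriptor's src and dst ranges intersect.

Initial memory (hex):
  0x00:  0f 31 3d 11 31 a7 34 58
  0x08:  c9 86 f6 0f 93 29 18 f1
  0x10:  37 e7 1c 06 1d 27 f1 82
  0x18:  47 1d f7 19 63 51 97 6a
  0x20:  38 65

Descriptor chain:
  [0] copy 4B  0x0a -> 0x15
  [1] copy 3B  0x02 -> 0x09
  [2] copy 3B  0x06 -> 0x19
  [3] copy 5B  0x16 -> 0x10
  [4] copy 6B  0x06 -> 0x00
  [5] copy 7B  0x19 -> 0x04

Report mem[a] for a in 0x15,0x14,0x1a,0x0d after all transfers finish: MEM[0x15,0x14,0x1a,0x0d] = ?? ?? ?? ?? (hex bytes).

  after D0: wrote 4B at 0x15 = f60f9329
  after D1: wrote 3B at 0x09 = 3d1131
  after D2: wrote 3B at 0x19 = 3458c9
  after D3: wrote 5B at 0x10 = 0f93293458
  after D4: wrote 6B at 0x00 = 3458c93d1131
  after D5: wrote 7B at 0x04 = 3458c96351976a
query mem[0x15]=0xf6, mem[0x14]=0x58, mem[0x1a]=0x58, mem[0x0d]=0x29

MEM[0x15,0x14,0x1a,0x0d] = f6 58 58 29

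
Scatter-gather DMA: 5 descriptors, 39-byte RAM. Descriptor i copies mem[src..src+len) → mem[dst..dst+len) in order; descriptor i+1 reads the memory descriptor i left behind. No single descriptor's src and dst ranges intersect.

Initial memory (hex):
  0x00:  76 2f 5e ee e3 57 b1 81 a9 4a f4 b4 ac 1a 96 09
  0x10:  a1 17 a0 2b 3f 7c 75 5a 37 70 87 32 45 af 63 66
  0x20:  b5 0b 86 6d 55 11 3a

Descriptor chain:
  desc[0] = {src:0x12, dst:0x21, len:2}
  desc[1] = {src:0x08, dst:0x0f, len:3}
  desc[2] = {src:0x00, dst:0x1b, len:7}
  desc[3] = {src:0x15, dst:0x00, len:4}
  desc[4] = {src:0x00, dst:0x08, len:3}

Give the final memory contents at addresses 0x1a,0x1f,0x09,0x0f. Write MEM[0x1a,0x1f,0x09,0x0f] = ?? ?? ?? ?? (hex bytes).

#0 dst[0x21+2] := {0xa0,0x2b}
#1 dst[0x0f+3] := {0xa9,0x4a,0xf4}
#2 dst[0x1b+7] := {0x76,0x2f,0x5e,0xee,0xe3,0x57,0xb1}
#3 dst[0x00+4] := {0x7c,0x75,0x5a,0x37}
#4 dst[0x08+3] := {0x7c,0x75,0x5a}
query mem[0x1a]=0x87, mem[0x1f]=0xe3, mem[0x09]=0x75, mem[0x0f]=0xa9

MEM[0x1a,0x1f,0x09,0x0f] = 87 e3 75 a9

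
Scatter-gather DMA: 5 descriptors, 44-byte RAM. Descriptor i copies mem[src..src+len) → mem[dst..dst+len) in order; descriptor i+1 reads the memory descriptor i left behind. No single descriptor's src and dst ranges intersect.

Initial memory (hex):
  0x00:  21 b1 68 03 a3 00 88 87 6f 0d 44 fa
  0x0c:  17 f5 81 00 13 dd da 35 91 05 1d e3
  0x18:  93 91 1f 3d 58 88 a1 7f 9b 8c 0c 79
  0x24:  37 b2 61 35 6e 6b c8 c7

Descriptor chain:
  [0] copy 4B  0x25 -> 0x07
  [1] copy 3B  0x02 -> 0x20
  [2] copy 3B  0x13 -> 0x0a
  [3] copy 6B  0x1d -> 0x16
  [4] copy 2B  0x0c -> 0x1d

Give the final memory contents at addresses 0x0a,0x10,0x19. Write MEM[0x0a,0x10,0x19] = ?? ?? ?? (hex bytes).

MEM[0x0a,0x10,0x19] = 35 13 68

[0] 0x25->0x07 len=4 : b2 61 35 6e
[1] 0x02->0x20 len=3 : 68 03 a3
[2] 0x13->0x0a len=3 : 35 91 05
[3] 0x1d->0x16 len=6 : 88 a1 7f 68 03 a3
[4] 0x0c->0x1d len=2 : 05 f5
query mem[0x0a]=0x35, mem[0x10]=0x13, mem[0x19]=0x68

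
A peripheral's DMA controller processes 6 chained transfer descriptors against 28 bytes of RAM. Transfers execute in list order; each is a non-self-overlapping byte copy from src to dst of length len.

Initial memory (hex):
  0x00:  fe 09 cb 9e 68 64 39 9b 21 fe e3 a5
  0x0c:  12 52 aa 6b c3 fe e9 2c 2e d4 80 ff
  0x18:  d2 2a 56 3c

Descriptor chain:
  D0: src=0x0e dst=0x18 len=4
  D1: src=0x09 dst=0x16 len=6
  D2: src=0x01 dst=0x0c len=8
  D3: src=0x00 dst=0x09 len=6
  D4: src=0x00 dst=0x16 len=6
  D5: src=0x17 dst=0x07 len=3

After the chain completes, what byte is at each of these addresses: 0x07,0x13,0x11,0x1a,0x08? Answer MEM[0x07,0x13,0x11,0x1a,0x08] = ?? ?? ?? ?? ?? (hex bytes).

#0 dst[0x18+4] := {0xaa,0x6b,0xc3,0xfe}
#1 dst[0x16+6] := {0xfe,0xe3,0xa5,0x12,0x52,0xaa}
#2 dst[0x0c+8] := {0x09,0xcb,0x9e,0x68,0x64,0x39,0x9b,0x21}
#3 dst[0x09+6] := {0xfe,0x09,0xcb,0x9e,0x68,0x64}
#4 dst[0x16+6] := {0xfe,0x09,0xcb,0x9e,0x68,0x64}
#5 dst[0x07+3] := {0x09,0xcb,0x9e}
query mem[0x07]=0x09, mem[0x13]=0x21, mem[0x11]=0x39, mem[0x1a]=0x68, mem[0x08]=0xcb

MEM[0x07,0x13,0x11,0x1a,0x08] = 09 21 39 68 cb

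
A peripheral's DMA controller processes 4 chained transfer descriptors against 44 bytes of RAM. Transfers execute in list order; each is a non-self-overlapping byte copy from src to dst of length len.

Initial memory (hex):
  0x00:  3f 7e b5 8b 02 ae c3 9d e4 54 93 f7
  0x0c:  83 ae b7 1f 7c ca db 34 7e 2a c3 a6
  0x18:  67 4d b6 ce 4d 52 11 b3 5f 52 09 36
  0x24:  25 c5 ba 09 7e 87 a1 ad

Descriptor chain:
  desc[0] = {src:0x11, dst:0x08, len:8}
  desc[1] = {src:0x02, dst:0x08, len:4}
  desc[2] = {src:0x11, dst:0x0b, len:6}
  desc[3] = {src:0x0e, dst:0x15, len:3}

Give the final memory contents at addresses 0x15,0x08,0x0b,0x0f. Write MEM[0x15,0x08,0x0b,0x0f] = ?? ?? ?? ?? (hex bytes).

#0 dst[0x08+8] := {0xca,0xdb,0x34,0x7e,0x2a,0xc3,0xa6,0x67}
#1 dst[0x08+4] := {0xb5,0x8b,0x02,0xae}
#2 dst[0x0b+6] := {0xca,0xdb,0x34,0x7e,0x2a,0xc3}
#3 dst[0x15+3] := {0x7e,0x2a,0xc3}
query mem[0x15]=0x7e, mem[0x08]=0xb5, mem[0x0b]=0xca, mem[0x0f]=0x2a

MEM[0x15,0x08,0x0b,0x0f] = 7e b5 ca 2a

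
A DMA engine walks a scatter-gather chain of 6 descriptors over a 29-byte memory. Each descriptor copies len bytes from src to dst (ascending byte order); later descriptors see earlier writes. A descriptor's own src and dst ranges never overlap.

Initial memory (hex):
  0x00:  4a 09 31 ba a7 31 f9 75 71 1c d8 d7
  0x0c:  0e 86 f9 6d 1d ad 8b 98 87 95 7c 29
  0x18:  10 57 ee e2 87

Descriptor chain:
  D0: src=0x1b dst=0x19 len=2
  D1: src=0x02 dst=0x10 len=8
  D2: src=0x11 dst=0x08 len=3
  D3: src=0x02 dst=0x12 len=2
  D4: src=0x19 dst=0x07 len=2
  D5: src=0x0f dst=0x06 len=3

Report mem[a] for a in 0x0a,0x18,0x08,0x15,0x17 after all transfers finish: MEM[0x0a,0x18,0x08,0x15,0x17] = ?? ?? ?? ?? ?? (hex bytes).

MEM[0x0a,0x18,0x08,0x15,0x17] = 31 10 ba 75 1c

D0: mem[0x19..0x1a] <- [e2 87]
D1: mem[0x10..0x17] <- [31 ba a7 31 f9 75 71 1c]
D2: mem[0x08..0x0a] <- [ba a7 31]
D3: mem[0x12..0x13] <- [31 ba]
D4: mem[0x07..0x08] <- [e2 87]
D5: mem[0x06..0x08] <- [6d 31 ba]
query mem[0x0a]=0x31, mem[0x18]=0x10, mem[0x08]=0xba, mem[0x15]=0x75, mem[0x17]=0x1c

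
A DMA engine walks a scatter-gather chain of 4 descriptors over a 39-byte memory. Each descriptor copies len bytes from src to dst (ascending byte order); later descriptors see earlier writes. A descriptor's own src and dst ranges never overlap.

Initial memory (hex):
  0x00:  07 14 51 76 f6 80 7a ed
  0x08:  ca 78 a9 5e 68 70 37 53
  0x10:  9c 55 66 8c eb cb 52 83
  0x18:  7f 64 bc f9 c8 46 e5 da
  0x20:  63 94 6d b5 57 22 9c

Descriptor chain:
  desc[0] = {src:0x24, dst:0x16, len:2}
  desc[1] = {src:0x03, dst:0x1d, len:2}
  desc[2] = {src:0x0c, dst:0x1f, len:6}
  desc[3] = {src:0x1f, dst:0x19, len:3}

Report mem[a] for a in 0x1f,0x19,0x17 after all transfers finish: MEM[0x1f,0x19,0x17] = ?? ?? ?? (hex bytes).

MEM[0x1f,0x19,0x17] = 68 68 22

D0: mem[0x16..0x17] <- [57 22]
D1: mem[0x1d..0x1e] <- [76 f6]
D2: mem[0x1f..0x24] <- [68 70 37 53 9c 55]
D3: mem[0x19..0x1b] <- [68 70 37]
query mem[0x1f]=0x68, mem[0x19]=0x68, mem[0x17]=0x22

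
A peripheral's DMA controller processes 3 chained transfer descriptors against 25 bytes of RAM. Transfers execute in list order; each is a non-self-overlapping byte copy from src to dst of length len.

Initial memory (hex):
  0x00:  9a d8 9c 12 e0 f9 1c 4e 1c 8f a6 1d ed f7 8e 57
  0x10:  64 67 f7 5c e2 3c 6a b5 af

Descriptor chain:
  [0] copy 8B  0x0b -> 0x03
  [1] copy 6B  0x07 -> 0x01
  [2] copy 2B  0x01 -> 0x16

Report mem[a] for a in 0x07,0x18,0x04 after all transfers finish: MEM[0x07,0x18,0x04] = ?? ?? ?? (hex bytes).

D0: mem[0x03..0x0a] <- [1d ed f7 8e 57 64 67 f7]
D1: mem[0x01..0x06] <- [57 64 67 f7 1d ed]
D2: mem[0x16..0x17] <- [57 64]
query mem[0x07]=0x57, mem[0x18]=0xaf, mem[0x04]=0xf7

MEM[0x07,0x18,0x04] = 57 af f7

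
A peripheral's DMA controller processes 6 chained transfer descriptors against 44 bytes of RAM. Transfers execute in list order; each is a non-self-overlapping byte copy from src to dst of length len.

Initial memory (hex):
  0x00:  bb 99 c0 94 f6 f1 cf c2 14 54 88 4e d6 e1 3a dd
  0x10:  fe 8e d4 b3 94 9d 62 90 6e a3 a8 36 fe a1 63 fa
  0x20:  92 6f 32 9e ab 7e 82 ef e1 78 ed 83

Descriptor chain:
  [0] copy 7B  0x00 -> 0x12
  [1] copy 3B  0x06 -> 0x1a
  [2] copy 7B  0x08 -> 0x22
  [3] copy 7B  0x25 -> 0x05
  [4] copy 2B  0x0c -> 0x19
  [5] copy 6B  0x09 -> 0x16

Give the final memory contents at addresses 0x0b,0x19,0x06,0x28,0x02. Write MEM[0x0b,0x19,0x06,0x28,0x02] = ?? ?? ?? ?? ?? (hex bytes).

  after D0: wrote 7B at 0x12 = bb99c094f6f1cf
  after D1: wrote 3B at 0x1a = cfc214
  after D2: wrote 7B at 0x22 = 1454884ed6e13a
  after D3: wrote 7B at 0x05 = 4ed6e13a78ed83
  after D4: wrote 2B at 0x19 = d6e1
  after D5: wrote 6B at 0x16 = 78ed83d6e13a
query mem[0x0b]=0x83, mem[0x19]=0xd6, mem[0x06]=0xd6, mem[0x28]=0x3a, mem[0x02]=0xc0

MEM[0x0b,0x19,0x06,0x28,0x02] = 83 d6 d6 3a c0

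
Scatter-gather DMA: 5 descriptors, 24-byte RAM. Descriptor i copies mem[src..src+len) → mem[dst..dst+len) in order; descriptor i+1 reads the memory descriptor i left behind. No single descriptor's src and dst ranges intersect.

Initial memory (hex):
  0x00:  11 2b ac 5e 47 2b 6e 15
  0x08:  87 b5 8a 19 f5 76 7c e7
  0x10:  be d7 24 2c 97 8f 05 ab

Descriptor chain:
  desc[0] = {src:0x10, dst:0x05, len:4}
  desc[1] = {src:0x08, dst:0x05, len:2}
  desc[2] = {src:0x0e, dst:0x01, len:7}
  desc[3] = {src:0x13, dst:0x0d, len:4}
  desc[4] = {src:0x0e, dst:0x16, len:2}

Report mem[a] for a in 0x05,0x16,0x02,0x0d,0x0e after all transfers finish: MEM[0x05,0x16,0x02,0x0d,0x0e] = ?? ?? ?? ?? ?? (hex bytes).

  after D0: wrote 4B at 0x05 = bed7242c
  after D1: wrote 2B at 0x05 = 2cb5
  after D2: wrote 7B at 0x01 = 7ce7bed7242c97
  after D3: wrote 4B at 0x0d = 2c978f05
  after D4: wrote 2B at 0x16 = 978f
query mem[0x05]=0x24, mem[0x16]=0x97, mem[0x02]=0xe7, mem[0x0d]=0x2c, mem[0x0e]=0x97

MEM[0x05,0x16,0x02,0x0d,0x0e] = 24 97 e7 2c 97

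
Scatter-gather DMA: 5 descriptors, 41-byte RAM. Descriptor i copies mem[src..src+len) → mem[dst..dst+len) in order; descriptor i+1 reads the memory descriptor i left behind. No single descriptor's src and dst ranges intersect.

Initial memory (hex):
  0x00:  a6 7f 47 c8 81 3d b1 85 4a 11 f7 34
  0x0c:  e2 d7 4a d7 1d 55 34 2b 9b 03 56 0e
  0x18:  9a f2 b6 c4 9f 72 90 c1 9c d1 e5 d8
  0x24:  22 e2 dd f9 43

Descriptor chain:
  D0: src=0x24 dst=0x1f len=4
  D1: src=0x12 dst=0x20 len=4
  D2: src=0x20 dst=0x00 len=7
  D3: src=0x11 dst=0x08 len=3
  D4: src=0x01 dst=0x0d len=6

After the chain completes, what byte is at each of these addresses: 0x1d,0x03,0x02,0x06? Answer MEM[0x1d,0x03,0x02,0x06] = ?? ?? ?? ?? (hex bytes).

MEM[0x1d,0x03,0x02,0x06] = 72 03 9b dd

  after D0: wrote 4B at 0x1f = 22e2ddf9
  after D1: wrote 4B at 0x20 = 342b9b03
  after D2: wrote 7B at 0x00 = 342b9b0322e2dd
  after D3: wrote 3B at 0x08 = 55342b
  after D4: wrote 6B at 0x0d = 2b9b0322e2dd
query mem[0x1d]=0x72, mem[0x03]=0x03, mem[0x02]=0x9b, mem[0x06]=0xdd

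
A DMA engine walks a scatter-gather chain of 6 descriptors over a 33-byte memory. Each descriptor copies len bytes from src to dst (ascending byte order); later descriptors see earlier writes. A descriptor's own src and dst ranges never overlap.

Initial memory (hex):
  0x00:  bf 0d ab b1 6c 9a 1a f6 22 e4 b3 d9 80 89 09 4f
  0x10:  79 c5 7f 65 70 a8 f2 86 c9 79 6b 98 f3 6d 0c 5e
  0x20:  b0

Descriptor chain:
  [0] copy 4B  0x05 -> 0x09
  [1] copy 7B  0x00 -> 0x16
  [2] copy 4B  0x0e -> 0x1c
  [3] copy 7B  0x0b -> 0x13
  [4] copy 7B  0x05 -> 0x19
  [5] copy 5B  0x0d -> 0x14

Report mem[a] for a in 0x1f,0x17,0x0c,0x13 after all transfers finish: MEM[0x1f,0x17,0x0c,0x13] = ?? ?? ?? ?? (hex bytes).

MEM[0x1f,0x17,0x0c,0x13] = f6 79 22 f6

#0 dst[0x09+4] := {0x9a,0x1a,0xf6,0x22}
#1 dst[0x16+7] := {0xbf,0x0d,0xab,0xb1,0x6c,0x9a,0x1a}
#2 dst[0x1c+4] := {0x09,0x4f,0x79,0xc5}
#3 dst[0x13+7] := {0xf6,0x22,0x89,0x09,0x4f,0x79,0xc5}
#4 dst[0x19+7] := {0x9a,0x1a,0xf6,0x22,0x9a,0x1a,0xf6}
#5 dst[0x14+5] := {0x89,0x09,0x4f,0x79,0xc5}
query mem[0x1f]=0xf6, mem[0x17]=0x79, mem[0x0c]=0x22, mem[0x13]=0xf6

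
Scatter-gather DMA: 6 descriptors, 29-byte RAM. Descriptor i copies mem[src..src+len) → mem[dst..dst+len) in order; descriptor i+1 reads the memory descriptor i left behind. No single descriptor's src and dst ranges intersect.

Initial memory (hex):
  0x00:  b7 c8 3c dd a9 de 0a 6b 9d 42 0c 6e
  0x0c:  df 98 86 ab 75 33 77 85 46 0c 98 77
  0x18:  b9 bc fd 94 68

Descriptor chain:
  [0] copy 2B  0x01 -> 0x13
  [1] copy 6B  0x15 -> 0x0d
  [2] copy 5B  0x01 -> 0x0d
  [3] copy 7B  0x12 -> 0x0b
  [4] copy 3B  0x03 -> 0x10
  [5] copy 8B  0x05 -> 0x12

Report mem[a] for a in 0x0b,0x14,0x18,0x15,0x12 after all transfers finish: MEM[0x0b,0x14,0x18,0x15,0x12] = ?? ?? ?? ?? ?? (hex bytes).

MEM[0x0b,0x14,0x18,0x15,0x12] = fd 6b fd 9d de

#0 dst[0x13+2] := {0xc8,0x3c}
#1 dst[0x0d+6] := {0x0c,0x98,0x77,0xb9,0xbc,0xfd}
#2 dst[0x0d+5] := {0xc8,0x3c,0xdd,0xa9,0xde}
#3 dst[0x0b+7] := {0xfd,0xc8,0x3c,0x0c,0x98,0x77,0xb9}
#4 dst[0x10+3] := {0xdd,0xa9,0xde}
#5 dst[0x12+8] := {0xde,0x0a,0x6b,0x9d,0x42,0x0c,0xfd,0xc8}
query mem[0x0b]=0xfd, mem[0x14]=0x6b, mem[0x18]=0xfd, mem[0x15]=0x9d, mem[0x12]=0xde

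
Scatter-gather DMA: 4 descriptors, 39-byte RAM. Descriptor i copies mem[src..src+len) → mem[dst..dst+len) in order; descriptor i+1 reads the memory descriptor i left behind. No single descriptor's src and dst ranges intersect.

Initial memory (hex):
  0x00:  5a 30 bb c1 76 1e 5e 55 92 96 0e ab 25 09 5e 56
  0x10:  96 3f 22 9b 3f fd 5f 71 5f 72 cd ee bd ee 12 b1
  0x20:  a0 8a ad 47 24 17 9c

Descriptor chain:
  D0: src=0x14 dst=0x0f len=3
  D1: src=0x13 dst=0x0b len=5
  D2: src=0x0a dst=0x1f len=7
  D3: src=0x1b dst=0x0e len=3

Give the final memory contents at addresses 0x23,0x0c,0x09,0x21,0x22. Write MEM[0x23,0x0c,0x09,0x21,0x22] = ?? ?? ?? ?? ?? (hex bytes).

D0: mem[0x0f..0x11] <- [3f fd 5f]
D1: mem[0x0b..0x0f] <- [9b 3f fd 5f 71]
D2: mem[0x1f..0x25] <- [0e 9b 3f fd 5f 71 fd]
D3: mem[0x0e..0x10] <- [ee bd ee]
query mem[0x23]=0x5f, mem[0x0c]=0x3f, mem[0x09]=0x96, mem[0x21]=0x3f, mem[0x22]=0xfd

MEM[0x23,0x0c,0x09,0x21,0x22] = 5f 3f 96 3f fd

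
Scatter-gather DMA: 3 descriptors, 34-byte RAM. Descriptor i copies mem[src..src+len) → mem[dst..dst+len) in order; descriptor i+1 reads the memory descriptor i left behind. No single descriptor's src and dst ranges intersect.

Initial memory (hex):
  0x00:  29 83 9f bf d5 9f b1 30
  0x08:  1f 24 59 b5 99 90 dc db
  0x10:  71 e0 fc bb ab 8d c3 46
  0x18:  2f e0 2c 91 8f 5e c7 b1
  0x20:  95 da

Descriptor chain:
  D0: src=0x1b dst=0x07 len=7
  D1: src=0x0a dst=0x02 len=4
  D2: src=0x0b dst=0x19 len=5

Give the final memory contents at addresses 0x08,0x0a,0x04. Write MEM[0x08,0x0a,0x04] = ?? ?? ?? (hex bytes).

D0: mem[0x07..0x0d] <- [91 8f 5e c7 b1 95 da]
D1: mem[0x02..0x05] <- [c7 b1 95 da]
D2: mem[0x19..0x1d] <- [b1 95 da dc db]
query mem[0x08]=0x8f, mem[0x0a]=0xc7, mem[0x04]=0x95

MEM[0x08,0x0a,0x04] = 8f c7 95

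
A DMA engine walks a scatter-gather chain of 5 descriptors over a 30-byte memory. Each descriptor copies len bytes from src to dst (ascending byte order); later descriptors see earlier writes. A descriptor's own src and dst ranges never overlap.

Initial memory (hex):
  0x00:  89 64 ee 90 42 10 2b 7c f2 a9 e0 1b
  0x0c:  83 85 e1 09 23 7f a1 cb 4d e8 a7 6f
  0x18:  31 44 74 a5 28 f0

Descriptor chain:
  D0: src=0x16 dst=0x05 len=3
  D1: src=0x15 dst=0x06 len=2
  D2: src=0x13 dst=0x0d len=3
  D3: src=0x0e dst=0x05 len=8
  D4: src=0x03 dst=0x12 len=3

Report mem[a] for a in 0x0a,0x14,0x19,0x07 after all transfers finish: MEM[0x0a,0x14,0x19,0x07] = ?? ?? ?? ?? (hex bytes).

D0: mem[0x05..0x07] <- [a7 6f 31]
D1: mem[0x06..0x07] <- [e8 a7]
D2: mem[0x0d..0x0f] <- [cb 4d e8]
D3: mem[0x05..0x0c] <- [4d e8 23 7f a1 cb 4d e8]
D4: mem[0x12..0x14] <- [90 42 4d]
query mem[0x0a]=0xcb, mem[0x14]=0x4d, mem[0x19]=0x44, mem[0x07]=0x23

MEM[0x0a,0x14,0x19,0x07] = cb 4d 44 23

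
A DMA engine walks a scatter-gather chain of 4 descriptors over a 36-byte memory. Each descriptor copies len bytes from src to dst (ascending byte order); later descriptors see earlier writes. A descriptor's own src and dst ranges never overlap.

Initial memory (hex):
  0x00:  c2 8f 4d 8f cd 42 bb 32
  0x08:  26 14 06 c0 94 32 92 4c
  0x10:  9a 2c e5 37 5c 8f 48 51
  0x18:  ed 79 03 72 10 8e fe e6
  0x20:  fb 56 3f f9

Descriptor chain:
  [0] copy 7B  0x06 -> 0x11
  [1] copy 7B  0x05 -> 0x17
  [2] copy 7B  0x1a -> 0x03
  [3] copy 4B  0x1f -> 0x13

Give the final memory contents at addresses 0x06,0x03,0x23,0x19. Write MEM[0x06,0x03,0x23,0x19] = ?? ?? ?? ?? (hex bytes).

D0: mem[0x11..0x17] <- [bb 32 26 14 06 c0 94]
D1: mem[0x17..0x1d] <- [42 bb 32 26 14 06 c0]
D2: mem[0x03..0x09] <- [26 14 06 c0 fe e6 fb]
D3: mem[0x13..0x16] <- [e6 fb 56 3f]
query mem[0x06]=0xc0, mem[0x03]=0x26, mem[0x23]=0xf9, mem[0x19]=0x32

MEM[0x06,0x03,0x23,0x19] = c0 26 f9 32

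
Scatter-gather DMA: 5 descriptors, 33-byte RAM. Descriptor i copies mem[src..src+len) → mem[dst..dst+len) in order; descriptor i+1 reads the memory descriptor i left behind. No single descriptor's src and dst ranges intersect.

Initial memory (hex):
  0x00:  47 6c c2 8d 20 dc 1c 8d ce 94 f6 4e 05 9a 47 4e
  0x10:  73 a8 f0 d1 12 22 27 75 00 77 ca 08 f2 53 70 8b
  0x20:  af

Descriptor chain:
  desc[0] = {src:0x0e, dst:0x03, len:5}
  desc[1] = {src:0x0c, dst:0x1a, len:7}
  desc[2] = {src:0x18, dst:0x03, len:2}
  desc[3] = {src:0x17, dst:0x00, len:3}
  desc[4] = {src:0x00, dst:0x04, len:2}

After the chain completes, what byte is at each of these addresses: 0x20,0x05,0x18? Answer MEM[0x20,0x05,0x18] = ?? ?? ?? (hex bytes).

#0 dst[0x03+5] := {0x47,0x4e,0x73,0xa8,0xf0}
#1 dst[0x1a+7] := {0x05,0x9a,0x47,0x4e,0x73,0xa8,0xf0}
#2 dst[0x03+2] := {0x00,0x77}
#3 dst[0x00+3] := {0x75,0x00,0x77}
#4 dst[0x04+2] := {0x75,0x00}
query mem[0x20]=0xf0, mem[0x05]=0x00, mem[0x18]=0x00

MEM[0x20,0x05,0x18] = f0 00 00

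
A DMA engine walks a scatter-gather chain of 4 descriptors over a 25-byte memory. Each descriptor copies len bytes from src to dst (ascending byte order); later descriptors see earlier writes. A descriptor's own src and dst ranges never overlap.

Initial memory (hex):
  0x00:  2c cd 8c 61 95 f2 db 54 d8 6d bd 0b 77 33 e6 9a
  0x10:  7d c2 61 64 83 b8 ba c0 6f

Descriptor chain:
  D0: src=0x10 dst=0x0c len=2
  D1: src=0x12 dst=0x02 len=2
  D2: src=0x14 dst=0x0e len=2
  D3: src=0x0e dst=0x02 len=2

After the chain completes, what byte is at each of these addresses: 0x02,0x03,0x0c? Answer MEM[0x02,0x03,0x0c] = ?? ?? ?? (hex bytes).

MEM[0x02,0x03,0x0c] = 83 b8 7d

D0: mem[0x0c..0x0d] <- [7d c2]
D1: mem[0x02..0x03] <- [61 64]
D2: mem[0x0e..0x0f] <- [83 b8]
D3: mem[0x02..0x03] <- [83 b8]
query mem[0x02]=0x83, mem[0x03]=0xb8, mem[0x0c]=0x7d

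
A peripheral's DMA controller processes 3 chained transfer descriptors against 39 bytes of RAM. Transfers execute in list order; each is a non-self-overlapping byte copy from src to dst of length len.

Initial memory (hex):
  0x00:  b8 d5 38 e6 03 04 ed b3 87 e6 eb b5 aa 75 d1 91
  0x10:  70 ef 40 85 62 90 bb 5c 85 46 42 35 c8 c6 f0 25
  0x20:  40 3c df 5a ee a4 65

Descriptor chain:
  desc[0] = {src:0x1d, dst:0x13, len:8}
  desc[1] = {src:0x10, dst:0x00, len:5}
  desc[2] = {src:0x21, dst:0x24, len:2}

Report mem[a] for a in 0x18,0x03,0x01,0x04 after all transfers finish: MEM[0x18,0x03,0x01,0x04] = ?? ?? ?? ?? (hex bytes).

#0 dst[0x13+8] := {0xc6,0xf0,0x25,0x40,0x3c,0xdf,0x5a,0xee}
#1 dst[0x00+5] := {0x70,0xef,0x40,0xc6,0xf0}
#2 dst[0x24+2] := {0x3c,0xdf}
query mem[0x18]=0xdf, mem[0x03]=0xc6, mem[0x01]=0xef, mem[0x04]=0xf0

MEM[0x18,0x03,0x01,0x04] = df c6 ef f0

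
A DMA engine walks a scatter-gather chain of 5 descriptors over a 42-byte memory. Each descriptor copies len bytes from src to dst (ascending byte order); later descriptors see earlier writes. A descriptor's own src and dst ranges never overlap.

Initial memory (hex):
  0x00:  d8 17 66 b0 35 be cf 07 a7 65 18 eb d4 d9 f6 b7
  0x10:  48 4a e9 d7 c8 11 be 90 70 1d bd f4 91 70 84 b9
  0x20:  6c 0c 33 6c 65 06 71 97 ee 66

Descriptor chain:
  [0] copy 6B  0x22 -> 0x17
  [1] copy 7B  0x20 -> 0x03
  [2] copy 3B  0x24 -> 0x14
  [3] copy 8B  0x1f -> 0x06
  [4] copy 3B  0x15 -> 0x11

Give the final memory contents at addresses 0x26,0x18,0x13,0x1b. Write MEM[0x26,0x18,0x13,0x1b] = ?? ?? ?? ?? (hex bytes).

MEM[0x26,0x18,0x13,0x1b] = 71 6c 33 71

#0 dst[0x17+6] := {0x33,0x6c,0x65,0x06,0x71,0x97}
#1 dst[0x03+7] := {0x6c,0x0c,0x33,0x6c,0x65,0x06,0x71}
#2 dst[0x14+3] := {0x65,0x06,0x71}
#3 dst[0x06+8] := {0xb9,0x6c,0x0c,0x33,0x6c,0x65,0x06,0x71}
#4 dst[0x11+3] := {0x06,0x71,0x33}
query mem[0x26]=0x71, mem[0x18]=0x6c, mem[0x13]=0x33, mem[0x1b]=0x71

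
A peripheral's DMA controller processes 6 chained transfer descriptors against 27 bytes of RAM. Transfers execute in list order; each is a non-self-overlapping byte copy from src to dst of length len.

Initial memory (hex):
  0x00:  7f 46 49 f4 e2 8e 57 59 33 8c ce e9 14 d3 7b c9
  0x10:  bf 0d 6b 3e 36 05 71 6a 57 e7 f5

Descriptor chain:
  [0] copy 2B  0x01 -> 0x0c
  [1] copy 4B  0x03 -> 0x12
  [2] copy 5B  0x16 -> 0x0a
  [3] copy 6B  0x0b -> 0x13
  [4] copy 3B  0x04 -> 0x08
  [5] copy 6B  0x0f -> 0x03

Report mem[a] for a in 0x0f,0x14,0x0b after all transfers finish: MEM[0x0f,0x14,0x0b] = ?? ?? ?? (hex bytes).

#0 dst[0x0c+2] := {0x46,0x49}
#1 dst[0x12+4] := {0xf4,0xe2,0x8e,0x57}
#2 dst[0x0a+5] := {0x71,0x6a,0x57,0xe7,0xf5}
#3 dst[0x13+6] := {0x6a,0x57,0xe7,0xf5,0xc9,0xbf}
#4 dst[0x08+3] := {0xe2,0x8e,0x57}
#5 dst[0x03+6] := {0xc9,0xbf,0x0d,0xf4,0x6a,0x57}
query mem[0x0f]=0xc9, mem[0x14]=0x57, mem[0x0b]=0x6a

MEM[0x0f,0x14,0x0b] = c9 57 6a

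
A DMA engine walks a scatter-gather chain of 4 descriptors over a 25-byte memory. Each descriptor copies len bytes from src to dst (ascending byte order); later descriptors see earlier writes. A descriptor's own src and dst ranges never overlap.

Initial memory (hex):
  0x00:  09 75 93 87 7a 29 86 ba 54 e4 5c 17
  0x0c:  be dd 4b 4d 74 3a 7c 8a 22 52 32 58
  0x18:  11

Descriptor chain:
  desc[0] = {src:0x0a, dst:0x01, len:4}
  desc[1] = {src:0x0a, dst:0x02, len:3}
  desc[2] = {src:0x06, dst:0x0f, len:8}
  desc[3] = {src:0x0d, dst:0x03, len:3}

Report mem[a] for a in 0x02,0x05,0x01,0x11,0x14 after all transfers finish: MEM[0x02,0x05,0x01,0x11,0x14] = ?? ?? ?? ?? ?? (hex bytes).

MEM[0x02,0x05,0x01,0x11,0x14] = 5c 86 5c 54 17

D0: mem[0x01..0x04] <- [5c 17 be dd]
D1: mem[0x02..0x04] <- [5c 17 be]
D2: mem[0x0f..0x16] <- [86 ba 54 e4 5c 17 be dd]
D3: mem[0x03..0x05] <- [dd 4b 86]
query mem[0x02]=0x5c, mem[0x05]=0x86, mem[0x01]=0x5c, mem[0x11]=0x54, mem[0x14]=0x17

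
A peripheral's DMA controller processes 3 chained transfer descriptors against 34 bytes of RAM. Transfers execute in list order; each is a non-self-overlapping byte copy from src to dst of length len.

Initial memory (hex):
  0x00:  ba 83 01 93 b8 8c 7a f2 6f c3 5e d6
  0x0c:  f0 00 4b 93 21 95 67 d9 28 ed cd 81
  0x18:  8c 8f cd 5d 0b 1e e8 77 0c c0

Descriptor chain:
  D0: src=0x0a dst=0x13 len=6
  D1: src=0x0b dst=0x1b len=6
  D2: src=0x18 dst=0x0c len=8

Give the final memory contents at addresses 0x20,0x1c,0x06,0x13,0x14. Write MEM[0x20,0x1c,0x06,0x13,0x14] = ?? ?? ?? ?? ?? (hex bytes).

MEM[0x20,0x1c,0x06,0x13,0x14] = 21 f0 7a 93 d6

  after D0: wrote 6B at 0x13 = 5ed6f0004b93
  after D1: wrote 6B at 0x1b = d6f0004b9321
  after D2: wrote 8B at 0x0c = 938fcdd6f0004b93
query mem[0x20]=0x21, mem[0x1c]=0xf0, mem[0x06]=0x7a, mem[0x13]=0x93, mem[0x14]=0xd6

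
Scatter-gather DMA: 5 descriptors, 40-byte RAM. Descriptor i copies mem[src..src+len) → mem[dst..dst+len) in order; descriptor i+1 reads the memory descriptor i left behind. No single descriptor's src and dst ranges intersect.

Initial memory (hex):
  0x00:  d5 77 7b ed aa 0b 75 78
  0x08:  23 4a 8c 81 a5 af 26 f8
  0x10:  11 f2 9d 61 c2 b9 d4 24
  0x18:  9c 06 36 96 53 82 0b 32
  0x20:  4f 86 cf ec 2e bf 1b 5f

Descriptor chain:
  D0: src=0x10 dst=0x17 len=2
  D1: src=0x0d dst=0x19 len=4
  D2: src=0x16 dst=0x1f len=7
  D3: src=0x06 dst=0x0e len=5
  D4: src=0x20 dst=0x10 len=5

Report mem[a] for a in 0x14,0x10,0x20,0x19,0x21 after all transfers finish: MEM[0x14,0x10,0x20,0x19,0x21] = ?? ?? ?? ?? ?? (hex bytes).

D0: mem[0x17..0x18] <- [11 f2]
D1: mem[0x19..0x1c] <- [af 26 f8 11]
D2: mem[0x1f..0x25] <- [d4 11 f2 af 26 f8 11]
D3: mem[0x0e..0x12] <- [75 78 23 4a 8c]
D4: mem[0x10..0x14] <- [11 f2 af 26 f8]
query mem[0x14]=0xf8, mem[0x10]=0x11, mem[0x20]=0x11, mem[0x19]=0xaf, mem[0x21]=0xf2

MEM[0x14,0x10,0x20,0x19,0x21] = f8 11 11 af f2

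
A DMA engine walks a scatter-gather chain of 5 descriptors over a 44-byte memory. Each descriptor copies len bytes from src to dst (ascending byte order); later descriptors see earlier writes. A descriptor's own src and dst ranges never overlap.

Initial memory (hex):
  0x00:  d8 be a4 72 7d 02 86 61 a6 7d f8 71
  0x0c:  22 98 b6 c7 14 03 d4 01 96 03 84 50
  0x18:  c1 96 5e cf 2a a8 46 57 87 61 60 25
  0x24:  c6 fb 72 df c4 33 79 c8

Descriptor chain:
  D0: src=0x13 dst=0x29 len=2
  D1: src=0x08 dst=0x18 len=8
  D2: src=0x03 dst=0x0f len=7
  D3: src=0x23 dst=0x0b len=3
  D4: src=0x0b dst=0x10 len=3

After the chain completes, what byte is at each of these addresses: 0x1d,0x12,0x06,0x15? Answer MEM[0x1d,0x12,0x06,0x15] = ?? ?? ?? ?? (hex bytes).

MEM[0x1d,0x12,0x06,0x15] = 98 fb 86 7d

#0 dst[0x29+2] := {0x01,0x96}
#1 dst[0x18+8] := {0xa6,0x7d,0xf8,0x71,0x22,0x98,0xb6,0xc7}
#2 dst[0x0f+7] := {0x72,0x7d,0x02,0x86,0x61,0xa6,0x7d}
#3 dst[0x0b+3] := {0x25,0xc6,0xfb}
#4 dst[0x10+3] := {0x25,0xc6,0xfb}
query mem[0x1d]=0x98, mem[0x12]=0xfb, mem[0x06]=0x86, mem[0x15]=0x7d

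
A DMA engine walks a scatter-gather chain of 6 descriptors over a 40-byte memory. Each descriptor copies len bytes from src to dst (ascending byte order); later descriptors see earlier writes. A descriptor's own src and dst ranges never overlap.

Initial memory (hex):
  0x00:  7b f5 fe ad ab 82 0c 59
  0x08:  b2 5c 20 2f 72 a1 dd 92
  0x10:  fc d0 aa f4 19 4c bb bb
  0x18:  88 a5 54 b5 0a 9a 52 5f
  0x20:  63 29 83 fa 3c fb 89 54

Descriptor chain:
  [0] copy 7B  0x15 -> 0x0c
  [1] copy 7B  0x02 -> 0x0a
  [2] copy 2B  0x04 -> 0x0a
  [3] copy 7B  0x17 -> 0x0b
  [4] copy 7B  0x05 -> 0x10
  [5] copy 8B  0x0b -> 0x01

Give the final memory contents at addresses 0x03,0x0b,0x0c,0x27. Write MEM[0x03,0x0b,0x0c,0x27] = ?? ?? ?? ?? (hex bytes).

#0 dst[0x0c+7] := {0x4c,0xbb,0xbb,0x88,0xa5,0x54,0xb5}
#1 dst[0x0a+7] := {0xfe,0xad,0xab,0x82,0x0c,0x59,0xb2}
#2 dst[0x0a+2] := {0xab,0x82}
#3 dst[0x0b+7] := {0xbb,0x88,0xa5,0x54,0xb5,0x0a,0x9a}
#4 dst[0x10+7] := {0x82,0x0c,0x59,0xb2,0x5c,0xab,0xbb}
#5 dst[0x01+8] := {0xbb,0x88,0xa5,0x54,0xb5,0x82,0x0c,0x59}
query mem[0x03]=0xa5, mem[0x0b]=0xbb, mem[0x0c]=0x88, mem[0x27]=0x54

MEM[0x03,0x0b,0x0c,0x27] = a5 bb 88 54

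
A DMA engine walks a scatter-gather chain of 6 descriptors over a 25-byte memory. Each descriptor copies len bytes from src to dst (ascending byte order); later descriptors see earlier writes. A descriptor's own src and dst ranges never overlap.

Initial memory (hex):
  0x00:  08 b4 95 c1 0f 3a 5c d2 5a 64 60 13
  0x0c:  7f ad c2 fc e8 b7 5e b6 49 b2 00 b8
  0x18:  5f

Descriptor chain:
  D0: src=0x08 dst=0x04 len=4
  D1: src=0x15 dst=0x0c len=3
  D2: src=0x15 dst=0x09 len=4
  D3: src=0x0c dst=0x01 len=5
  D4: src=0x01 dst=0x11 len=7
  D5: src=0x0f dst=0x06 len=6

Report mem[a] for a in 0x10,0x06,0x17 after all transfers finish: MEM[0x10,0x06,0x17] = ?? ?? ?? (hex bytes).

[0] 0x08->0x04 len=4 : 5a 64 60 13
[1] 0x15->0x0c len=3 : b2 00 b8
[2] 0x15->0x09 len=4 : b2 00 b8 5f
[3] 0x0c->0x01 len=5 : 5f 00 b8 fc e8
[4] 0x01->0x11 len=7 : 5f 00 b8 fc e8 60 13
[5] 0x0f->0x06 len=6 : fc e8 5f 00 b8 fc
query mem[0x10]=0xe8, mem[0x06]=0xfc, mem[0x17]=0x13

MEM[0x10,0x06,0x17] = e8 fc 13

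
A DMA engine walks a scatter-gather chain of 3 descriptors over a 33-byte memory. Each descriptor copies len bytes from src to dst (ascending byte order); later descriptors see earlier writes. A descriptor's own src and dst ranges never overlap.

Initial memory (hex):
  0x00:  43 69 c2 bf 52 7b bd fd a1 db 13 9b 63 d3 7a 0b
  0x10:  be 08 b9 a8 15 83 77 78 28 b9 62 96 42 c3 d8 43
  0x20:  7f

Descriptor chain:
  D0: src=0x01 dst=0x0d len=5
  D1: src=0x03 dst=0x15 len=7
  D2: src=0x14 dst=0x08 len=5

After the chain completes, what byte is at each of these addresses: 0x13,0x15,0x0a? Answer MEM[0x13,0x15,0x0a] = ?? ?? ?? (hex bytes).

MEM[0x13,0x15,0x0a] = a8 bf 52

#0 dst[0x0d+5] := {0x69,0xc2,0xbf,0x52,0x7b}
#1 dst[0x15+7] := {0xbf,0x52,0x7b,0xbd,0xfd,0xa1,0xdb}
#2 dst[0x08+5] := {0x15,0xbf,0x52,0x7b,0xbd}
query mem[0x13]=0xa8, mem[0x15]=0xbf, mem[0x0a]=0x52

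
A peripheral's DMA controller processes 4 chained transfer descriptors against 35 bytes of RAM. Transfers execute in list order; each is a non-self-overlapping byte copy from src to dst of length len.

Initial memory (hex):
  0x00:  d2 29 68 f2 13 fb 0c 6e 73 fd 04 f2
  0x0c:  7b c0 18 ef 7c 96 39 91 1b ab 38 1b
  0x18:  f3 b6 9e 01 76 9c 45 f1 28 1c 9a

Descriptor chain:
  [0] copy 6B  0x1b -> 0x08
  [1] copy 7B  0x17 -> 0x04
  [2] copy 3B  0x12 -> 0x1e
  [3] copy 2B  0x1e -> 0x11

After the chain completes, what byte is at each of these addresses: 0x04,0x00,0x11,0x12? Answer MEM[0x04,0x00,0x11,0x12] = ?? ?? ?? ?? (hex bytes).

  after D0: wrote 6B at 0x08 = 01769c45f128
  after D1: wrote 7B at 0x04 = 1bf3b69e01769c
  after D2: wrote 3B at 0x1e = 39911b
  after D3: wrote 2B at 0x11 = 3991
query mem[0x04]=0x1b, mem[0x00]=0xd2, mem[0x11]=0x39, mem[0x12]=0x91

MEM[0x04,0x00,0x11,0x12] = 1b d2 39 91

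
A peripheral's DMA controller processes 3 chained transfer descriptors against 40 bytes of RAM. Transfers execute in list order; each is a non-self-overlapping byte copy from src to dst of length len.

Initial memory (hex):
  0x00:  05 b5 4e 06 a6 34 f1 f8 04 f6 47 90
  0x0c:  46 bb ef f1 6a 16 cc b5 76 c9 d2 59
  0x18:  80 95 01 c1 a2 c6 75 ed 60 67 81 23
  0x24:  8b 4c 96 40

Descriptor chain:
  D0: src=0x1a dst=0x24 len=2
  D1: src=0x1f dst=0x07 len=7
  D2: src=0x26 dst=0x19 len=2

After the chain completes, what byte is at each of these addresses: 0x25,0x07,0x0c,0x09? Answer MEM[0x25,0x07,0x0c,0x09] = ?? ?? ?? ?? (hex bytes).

#0 dst[0x24+2] := {0x01,0xc1}
#1 dst[0x07+7] := {0xed,0x60,0x67,0x81,0x23,0x01,0xc1}
#2 dst[0x19+2] := {0x96,0x40}
query mem[0x25]=0xc1, mem[0x07]=0xed, mem[0x0c]=0x01, mem[0x09]=0x67

MEM[0x25,0x07,0x0c,0x09] = c1 ed 01 67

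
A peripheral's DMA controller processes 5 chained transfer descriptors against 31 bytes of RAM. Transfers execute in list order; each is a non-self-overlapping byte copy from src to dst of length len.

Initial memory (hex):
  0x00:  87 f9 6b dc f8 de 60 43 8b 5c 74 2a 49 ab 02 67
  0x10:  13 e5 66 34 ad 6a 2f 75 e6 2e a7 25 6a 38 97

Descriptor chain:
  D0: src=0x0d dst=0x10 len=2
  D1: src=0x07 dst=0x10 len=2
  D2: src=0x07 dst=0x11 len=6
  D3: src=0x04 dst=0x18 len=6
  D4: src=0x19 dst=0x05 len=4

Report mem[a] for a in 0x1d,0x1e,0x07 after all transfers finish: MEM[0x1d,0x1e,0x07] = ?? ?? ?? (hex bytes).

[0] 0x0d->0x10 len=2 : ab 02
[1] 0x07->0x10 len=2 : 43 8b
[2] 0x07->0x11 len=6 : 43 8b 5c 74 2a 49
[3] 0x04->0x18 len=6 : f8 de 60 43 8b 5c
[4] 0x19->0x05 len=4 : de 60 43 8b
query mem[0x1d]=0x5c, mem[0x1e]=0x97, mem[0x07]=0x43

MEM[0x1d,0x1e,0x07] = 5c 97 43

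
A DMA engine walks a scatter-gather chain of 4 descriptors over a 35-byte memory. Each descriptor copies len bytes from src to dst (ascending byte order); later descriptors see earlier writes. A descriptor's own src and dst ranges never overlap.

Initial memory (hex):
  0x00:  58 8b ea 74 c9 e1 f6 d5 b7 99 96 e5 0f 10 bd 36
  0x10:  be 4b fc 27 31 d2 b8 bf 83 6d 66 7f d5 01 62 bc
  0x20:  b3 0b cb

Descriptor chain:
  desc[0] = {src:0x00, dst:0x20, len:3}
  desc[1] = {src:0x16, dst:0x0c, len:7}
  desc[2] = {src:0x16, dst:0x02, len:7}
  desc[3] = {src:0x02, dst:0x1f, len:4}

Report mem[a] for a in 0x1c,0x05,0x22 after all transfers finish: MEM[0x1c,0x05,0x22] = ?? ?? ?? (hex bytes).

MEM[0x1c,0x05,0x22] = d5 6d 6d

  after D0: wrote 3B at 0x20 = 588bea
  after D1: wrote 7B at 0x0c = b8bf836d667fd5
  after D2: wrote 7B at 0x02 = b8bf836d667fd5
  after D3: wrote 4B at 0x1f = b8bf836d
query mem[0x1c]=0xd5, mem[0x05]=0x6d, mem[0x22]=0x6d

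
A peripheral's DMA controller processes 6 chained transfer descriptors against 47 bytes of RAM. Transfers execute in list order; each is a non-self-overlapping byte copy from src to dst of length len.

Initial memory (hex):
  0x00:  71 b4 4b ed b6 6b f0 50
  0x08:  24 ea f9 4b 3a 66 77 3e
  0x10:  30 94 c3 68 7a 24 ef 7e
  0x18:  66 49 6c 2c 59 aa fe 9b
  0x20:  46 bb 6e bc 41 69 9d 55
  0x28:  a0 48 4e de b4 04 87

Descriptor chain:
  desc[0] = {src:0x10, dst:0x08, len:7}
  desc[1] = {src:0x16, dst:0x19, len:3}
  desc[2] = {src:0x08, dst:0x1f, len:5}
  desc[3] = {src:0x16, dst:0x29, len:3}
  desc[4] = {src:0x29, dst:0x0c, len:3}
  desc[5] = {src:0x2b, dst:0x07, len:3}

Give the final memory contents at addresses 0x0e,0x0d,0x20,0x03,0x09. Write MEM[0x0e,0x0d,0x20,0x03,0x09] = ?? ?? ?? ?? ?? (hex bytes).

[0] 0x10->0x08 len=7 : 30 94 c3 68 7a 24 ef
[1] 0x16->0x19 len=3 : ef 7e 66
[2] 0x08->0x1f len=5 : 30 94 c3 68 7a
[3] 0x16->0x29 len=3 : ef 7e 66
[4] 0x29->0x0c len=3 : ef 7e 66
[5] 0x2b->0x07 len=3 : 66 b4 04
query mem[0x0e]=0x66, mem[0x0d]=0x7e, mem[0x20]=0x94, mem[0x03]=0xed, mem[0x09]=0x04

MEM[0x0e,0x0d,0x20,0x03,0x09] = 66 7e 94 ed 04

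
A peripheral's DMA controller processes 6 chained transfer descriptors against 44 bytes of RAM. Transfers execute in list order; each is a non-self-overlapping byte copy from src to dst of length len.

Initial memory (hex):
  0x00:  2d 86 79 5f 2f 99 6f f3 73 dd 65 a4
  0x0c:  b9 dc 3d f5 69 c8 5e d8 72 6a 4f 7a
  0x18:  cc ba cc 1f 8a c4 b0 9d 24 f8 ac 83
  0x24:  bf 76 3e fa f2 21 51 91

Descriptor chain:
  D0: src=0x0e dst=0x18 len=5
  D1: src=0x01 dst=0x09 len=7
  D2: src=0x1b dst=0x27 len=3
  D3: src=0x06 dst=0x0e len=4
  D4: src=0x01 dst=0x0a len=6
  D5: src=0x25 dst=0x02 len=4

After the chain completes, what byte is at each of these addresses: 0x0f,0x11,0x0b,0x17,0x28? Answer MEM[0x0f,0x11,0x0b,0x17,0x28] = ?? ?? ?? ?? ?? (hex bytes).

MEM[0x0f,0x11,0x0b,0x17,0x28] = 6f 86 79 7a 5e

[0] 0x0e->0x18 len=5 : 3d f5 69 c8 5e
[1] 0x01->0x09 len=7 : 86 79 5f 2f 99 6f f3
[2] 0x1b->0x27 len=3 : c8 5e c4
[3] 0x06->0x0e len=4 : 6f f3 73 86
[4] 0x01->0x0a len=6 : 86 79 5f 2f 99 6f
[5] 0x25->0x02 len=4 : 76 3e c8 5e
query mem[0x0f]=0x6f, mem[0x11]=0x86, mem[0x0b]=0x79, mem[0x17]=0x7a, mem[0x28]=0x5e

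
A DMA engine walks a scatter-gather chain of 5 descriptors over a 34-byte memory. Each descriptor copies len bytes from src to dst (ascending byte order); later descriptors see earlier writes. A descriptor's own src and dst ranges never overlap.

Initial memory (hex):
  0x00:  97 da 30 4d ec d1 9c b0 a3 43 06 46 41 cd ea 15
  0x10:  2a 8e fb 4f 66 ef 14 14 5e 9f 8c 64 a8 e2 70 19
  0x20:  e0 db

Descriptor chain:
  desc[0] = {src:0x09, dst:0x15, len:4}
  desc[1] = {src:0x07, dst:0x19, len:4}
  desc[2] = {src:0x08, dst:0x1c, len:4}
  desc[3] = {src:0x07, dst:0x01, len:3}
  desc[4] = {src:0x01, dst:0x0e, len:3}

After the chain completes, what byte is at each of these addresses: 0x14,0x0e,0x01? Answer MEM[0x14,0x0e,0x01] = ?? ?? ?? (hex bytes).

MEM[0x14,0x0e,0x01] = 66 b0 b0

D0: mem[0x15..0x18] <- [43 06 46 41]
D1: mem[0x19..0x1c] <- [b0 a3 43 06]
D2: mem[0x1c..0x1f] <- [a3 43 06 46]
D3: mem[0x01..0x03] <- [b0 a3 43]
D4: mem[0x0e..0x10] <- [b0 a3 43]
query mem[0x14]=0x66, mem[0x0e]=0xb0, mem[0x01]=0xb0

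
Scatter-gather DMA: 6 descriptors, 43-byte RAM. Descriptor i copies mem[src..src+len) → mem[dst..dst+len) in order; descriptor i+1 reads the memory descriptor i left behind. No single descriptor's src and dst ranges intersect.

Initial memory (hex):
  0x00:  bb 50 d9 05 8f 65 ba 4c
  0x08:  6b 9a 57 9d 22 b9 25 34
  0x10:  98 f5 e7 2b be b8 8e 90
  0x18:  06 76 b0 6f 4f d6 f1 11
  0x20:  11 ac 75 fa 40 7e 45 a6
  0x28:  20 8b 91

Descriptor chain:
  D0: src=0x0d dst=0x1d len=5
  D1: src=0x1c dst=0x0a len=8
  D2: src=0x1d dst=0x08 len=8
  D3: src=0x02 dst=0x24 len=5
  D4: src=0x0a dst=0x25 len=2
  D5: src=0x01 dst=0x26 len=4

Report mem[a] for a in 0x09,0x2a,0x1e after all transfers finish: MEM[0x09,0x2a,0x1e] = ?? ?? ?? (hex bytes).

MEM[0x09,0x2a,0x1e] = 25 91 25

#0 dst[0x1d+5] := {0xb9,0x25,0x34,0x98,0xf5}
#1 dst[0x0a+8] := {0x4f,0xb9,0x25,0x34,0x98,0xf5,0x75,0xfa}
#2 dst[0x08+8] := {0xb9,0x25,0x34,0x98,0xf5,0x75,0xfa,0x40}
#3 dst[0x24+5] := {0xd9,0x05,0x8f,0x65,0xba}
#4 dst[0x25+2] := {0x34,0x98}
#5 dst[0x26+4] := {0x50,0xd9,0x05,0x8f}
query mem[0x09]=0x25, mem[0x2a]=0x91, mem[0x1e]=0x25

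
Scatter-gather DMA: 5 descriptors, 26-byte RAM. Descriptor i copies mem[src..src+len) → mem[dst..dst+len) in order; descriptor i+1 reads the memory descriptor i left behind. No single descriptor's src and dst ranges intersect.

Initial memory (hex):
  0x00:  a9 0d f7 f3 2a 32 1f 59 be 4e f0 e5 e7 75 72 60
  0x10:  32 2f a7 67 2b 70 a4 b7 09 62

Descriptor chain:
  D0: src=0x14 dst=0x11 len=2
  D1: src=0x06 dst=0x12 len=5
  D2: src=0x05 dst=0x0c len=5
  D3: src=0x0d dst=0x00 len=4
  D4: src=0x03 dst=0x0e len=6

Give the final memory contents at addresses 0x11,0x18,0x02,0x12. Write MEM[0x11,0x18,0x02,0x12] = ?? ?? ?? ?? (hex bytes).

[0] 0x14->0x11 len=2 : 2b 70
[1] 0x06->0x12 len=5 : 1f 59 be 4e f0
[2] 0x05->0x0c len=5 : 32 1f 59 be 4e
[3] 0x0d->0x00 len=4 : 1f 59 be 4e
[4] 0x03->0x0e len=6 : 4e 2a 32 1f 59 be
query mem[0x11]=0x1f, mem[0x18]=0x09, mem[0x02]=0xbe, mem[0x12]=0x59

MEM[0x11,0x18,0x02,0x12] = 1f 09 be 59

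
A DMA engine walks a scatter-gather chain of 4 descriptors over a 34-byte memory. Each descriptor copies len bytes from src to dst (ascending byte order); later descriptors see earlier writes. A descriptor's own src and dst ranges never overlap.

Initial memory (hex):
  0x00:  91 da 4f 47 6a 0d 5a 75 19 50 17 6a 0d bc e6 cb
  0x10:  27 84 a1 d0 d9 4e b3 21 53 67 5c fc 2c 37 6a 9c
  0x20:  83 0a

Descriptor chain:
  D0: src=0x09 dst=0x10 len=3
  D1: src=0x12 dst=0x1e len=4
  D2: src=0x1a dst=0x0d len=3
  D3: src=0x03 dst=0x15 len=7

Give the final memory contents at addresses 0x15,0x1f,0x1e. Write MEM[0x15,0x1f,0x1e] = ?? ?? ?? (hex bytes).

[0] 0x09->0x10 len=3 : 50 17 6a
[1] 0x12->0x1e len=4 : 6a d0 d9 4e
[2] 0x1a->0x0d len=3 : 5c fc 2c
[3] 0x03->0x15 len=7 : 47 6a 0d 5a 75 19 50
query mem[0x15]=0x47, mem[0x1f]=0xd0, mem[0x1e]=0x6a

MEM[0x15,0x1f,0x1e] = 47 d0 6a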